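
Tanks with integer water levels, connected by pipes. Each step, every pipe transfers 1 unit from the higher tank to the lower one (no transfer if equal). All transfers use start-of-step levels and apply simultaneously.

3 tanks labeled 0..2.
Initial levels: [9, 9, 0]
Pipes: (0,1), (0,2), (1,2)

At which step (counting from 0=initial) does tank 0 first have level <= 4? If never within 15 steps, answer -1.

Answer: -1

Derivation:
Step 1: flows [0=1,0->2,1->2] -> levels [8 8 2]
Step 2: flows [0=1,0->2,1->2] -> levels [7 7 4]
Step 3: flows [0=1,0->2,1->2] -> levels [6 6 6]
Step 4: flows [0=1,0=2,1=2] -> levels [6 6 6]
  -> stable; tank 0 stays at 6 > 4
Tank 0 never reaches <=4 within 15 steps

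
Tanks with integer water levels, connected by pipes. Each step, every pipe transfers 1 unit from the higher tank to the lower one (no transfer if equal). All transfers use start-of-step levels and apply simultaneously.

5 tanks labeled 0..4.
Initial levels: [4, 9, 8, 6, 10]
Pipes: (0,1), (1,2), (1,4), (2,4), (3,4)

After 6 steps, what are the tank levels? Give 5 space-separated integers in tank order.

Step 1: flows [1->0,1->2,4->1,4->2,4->3] -> levels [5 8 10 7 7]
Step 2: flows [1->0,2->1,1->4,2->4,3=4] -> levels [6 7 8 7 9]
Step 3: flows [1->0,2->1,4->1,4->2,4->3] -> levels [7 8 8 8 6]
Step 4: flows [1->0,1=2,1->4,2->4,3->4] -> levels [8 6 7 7 9]
Step 5: flows [0->1,2->1,4->1,4->2,4->3] -> levels [7 9 7 8 6]
Step 6: flows [1->0,1->2,1->4,2->4,3->4] -> levels [8 6 7 7 9]

Answer: 8 6 7 7 9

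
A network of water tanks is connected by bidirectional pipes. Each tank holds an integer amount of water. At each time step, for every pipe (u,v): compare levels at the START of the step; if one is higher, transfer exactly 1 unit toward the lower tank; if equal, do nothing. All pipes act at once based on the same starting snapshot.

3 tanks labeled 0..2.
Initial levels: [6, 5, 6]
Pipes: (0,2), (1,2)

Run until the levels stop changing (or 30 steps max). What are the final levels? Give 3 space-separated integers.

Step 1: flows [0=2,2->1] -> levels [6 6 5]
Step 2: flows [0->2,1->2] -> levels [5 5 7]
Step 3: flows [2->0,2->1] -> levels [6 6 5]
  -> period-2 cycle: step 3 state = step 1 state; never stabilizes
  -> state at step 30: (30-1) mod 2 = 1, same as step 2 -> [5 5 7]

Answer: 5 5 7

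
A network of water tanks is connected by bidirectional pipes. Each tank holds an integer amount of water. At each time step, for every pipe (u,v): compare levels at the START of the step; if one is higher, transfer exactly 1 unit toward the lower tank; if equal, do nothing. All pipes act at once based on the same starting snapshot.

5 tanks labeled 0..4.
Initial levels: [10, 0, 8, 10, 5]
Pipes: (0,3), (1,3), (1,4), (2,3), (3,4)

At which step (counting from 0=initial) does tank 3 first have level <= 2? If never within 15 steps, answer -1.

Answer: -1

Derivation:
Step 1: flows [0=3,3->1,4->1,3->2,3->4] -> levels [10 2 9 7 5]
Step 2: flows [0->3,3->1,4->1,2->3,3->4] -> levels [9 4 8 7 5]
Step 3: flows [0->3,3->1,4->1,2->3,3->4] -> levels [8 6 7 7 5]
Step 4: flows [0->3,3->1,1->4,2=3,3->4] -> levels [7 6 7 6 7]
Step 5: flows [0->3,1=3,4->1,2->3,4->3] -> levels [6 7 6 9 5]
Step 6: flows [3->0,3->1,1->4,3->2,3->4] -> levels [7 7 7 5 7]
Step 7: flows [0->3,1->3,1=4,2->3,4->3] -> levels [6 6 6 9 6]
Step 8: flows [3->0,3->1,1=4,3->2,3->4] -> levels [7 7 7 5 7]
  -> period-2 cycle (repeats step 6); tank 3 never drops to <=2
Tank 3 never reaches <=2 within 15 steps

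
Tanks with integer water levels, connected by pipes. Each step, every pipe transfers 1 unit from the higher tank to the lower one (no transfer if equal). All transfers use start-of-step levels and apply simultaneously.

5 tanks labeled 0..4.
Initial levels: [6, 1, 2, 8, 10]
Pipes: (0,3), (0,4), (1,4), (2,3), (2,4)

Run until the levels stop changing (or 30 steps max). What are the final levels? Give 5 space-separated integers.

Answer: 5 5 5 6 6

Derivation:
Step 1: flows [3->0,4->0,4->1,3->2,4->2] -> levels [8 2 4 6 7]
Step 2: flows [0->3,0->4,4->1,3->2,4->2] -> levels [6 3 6 6 6]
Step 3: flows [0=3,0=4,4->1,2=3,2=4] -> levels [6 4 6 6 5]
Step 4: flows [0=3,0->4,4->1,2=3,2->4] -> levels [5 5 5 6 6]
Step 5: flows [3->0,4->0,4->1,3->2,4->2] -> levels [7 6 7 4 3]
Step 6: flows [0->3,0->4,1->4,2->3,2->4] -> levels [5 5 5 6 6]
  -> period-2 cycle: step 6 state = step 4 state; never stabilizes
  -> state at step 30: (30-4) mod 2 = 0, same as step 4 -> [5 5 5 6 6]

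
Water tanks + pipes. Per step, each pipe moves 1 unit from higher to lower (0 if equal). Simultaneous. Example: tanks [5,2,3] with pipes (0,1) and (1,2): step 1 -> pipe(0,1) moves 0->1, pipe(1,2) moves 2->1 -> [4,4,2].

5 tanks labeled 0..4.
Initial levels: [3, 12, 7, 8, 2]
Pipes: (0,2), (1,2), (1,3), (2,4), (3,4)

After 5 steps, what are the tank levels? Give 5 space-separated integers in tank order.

Answer: 5 5 8 8 6

Derivation:
Step 1: flows [2->0,1->2,1->3,2->4,3->4] -> levels [4 10 6 8 4]
Step 2: flows [2->0,1->2,1->3,2->4,3->4] -> levels [5 8 5 8 6]
Step 3: flows [0=2,1->2,1=3,4->2,3->4] -> levels [5 7 7 7 6]
Step 4: flows [2->0,1=2,1=3,2->4,3->4] -> levels [6 7 5 6 8]
Step 5: flows [0->2,1->2,1->3,4->2,4->3] -> levels [5 5 8 8 6]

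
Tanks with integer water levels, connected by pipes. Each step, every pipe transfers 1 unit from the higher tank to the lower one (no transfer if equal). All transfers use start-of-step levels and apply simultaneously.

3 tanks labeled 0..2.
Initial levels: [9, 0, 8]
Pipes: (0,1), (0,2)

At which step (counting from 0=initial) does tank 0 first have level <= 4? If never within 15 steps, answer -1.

Answer: -1

Derivation:
Step 1: flows [0->1,0->2] -> levels [7 1 9]
Step 2: flows [0->1,2->0] -> levels [7 2 8]
Step 3: flows [0->1,2->0] -> levels [7 3 7]
Step 4: flows [0->1,0=2] -> levels [6 4 7]
Step 5: flows [0->1,2->0] -> levels [6 5 6]
Step 6: flows [0->1,0=2] -> levels [5 6 6]
Step 7: flows [1->0,2->0] -> levels [7 5 5]
Step 8: flows [0->1,0->2] -> levels [5 6 6]
  -> period-2 cycle (repeats step 6); tank 0 never drops to <=4
Tank 0 never reaches <=4 within 15 steps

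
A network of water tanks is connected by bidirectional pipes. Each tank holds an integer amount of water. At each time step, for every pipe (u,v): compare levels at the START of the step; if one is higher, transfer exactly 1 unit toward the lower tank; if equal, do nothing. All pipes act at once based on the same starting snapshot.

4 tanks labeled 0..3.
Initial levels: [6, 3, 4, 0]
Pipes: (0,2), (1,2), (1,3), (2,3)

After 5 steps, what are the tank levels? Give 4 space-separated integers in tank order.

Answer: 3 3 5 2

Derivation:
Step 1: flows [0->2,2->1,1->3,2->3] -> levels [5 3 3 2]
Step 2: flows [0->2,1=2,1->3,2->3] -> levels [4 2 3 4]
Step 3: flows [0->2,2->1,3->1,3->2] -> levels [3 4 4 2]
Step 4: flows [2->0,1=2,1->3,2->3] -> levels [4 3 2 4]
Step 5: flows [0->2,1->2,3->1,3->2] -> levels [3 3 5 2]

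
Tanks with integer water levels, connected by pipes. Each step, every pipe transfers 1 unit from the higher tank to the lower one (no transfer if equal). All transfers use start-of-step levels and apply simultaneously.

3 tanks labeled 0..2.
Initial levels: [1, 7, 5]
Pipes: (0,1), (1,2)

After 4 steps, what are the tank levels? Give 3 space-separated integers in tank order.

Step 1: flows [1->0,1->2] -> levels [2 5 6]
Step 2: flows [1->0,2->1] -> levels [3 5 5]
Step 3: flows [1->0,1=2] -> levels [4 4 5]
Step 4: flows [0=1,2->1] -> levels [4 5 4]

Answer: 4 5 4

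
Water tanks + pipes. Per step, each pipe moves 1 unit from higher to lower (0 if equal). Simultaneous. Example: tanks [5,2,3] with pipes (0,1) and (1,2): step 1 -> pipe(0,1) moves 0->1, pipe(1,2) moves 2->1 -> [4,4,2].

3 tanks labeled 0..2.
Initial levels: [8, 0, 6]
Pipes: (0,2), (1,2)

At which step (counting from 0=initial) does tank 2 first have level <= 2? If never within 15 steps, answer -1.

Answer: -1

Derivation:
Step 1: flows [0->2,2->1] -> levels [7 1 6]
Step 2: flows [0->2,2->1] -> levels [6 2 6]
Step 3: flows [0=2,2->1] -> levels [6 3 5]
Step 4: flows [0->2,2->1] -> levels [5 4 5]
Step 5: flows [0=2,2->1] -> levels [5 5 4]
Step 6: flows [0->2,1->2] -> levels [4 4 6]
Step 7: flows [2->0,2->1] -> levels [5 5 4]
  -> period-2 cycle (repeats step 5); tank 2 never drops to <=2
Tank 2 never reaches <=2 within 15 steps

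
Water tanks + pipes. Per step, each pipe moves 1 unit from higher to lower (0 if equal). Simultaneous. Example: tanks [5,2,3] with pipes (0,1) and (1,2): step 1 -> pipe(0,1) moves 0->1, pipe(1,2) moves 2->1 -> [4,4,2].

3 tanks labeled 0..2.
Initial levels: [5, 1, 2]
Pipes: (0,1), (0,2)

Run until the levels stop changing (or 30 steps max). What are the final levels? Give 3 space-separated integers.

Step 1: flows [0->1,0->2] -> levels [3 2 3]
Step 2: flows [0->1,0=2] -> levels [2 3 3]
Step 3: flows [1->0,2->0] -> levels [4 2 2]
Step 4: flows [0->1,0->2] -> levels [2 3 3]
  -> period-2 cycle: step 4 state = step 2 state; never stabilizes
  -> state at step 30: (30-2) mod 2 = 0, same as step 2 -> [2 3 3]

Answer: 2 3 3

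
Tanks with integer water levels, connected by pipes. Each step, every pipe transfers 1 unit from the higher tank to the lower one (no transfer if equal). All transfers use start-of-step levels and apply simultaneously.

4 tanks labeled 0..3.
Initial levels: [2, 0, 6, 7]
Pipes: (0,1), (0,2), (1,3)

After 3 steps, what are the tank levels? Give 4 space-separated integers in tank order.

Answer: 4 4 3 4

Derivation:
Step 1: flows [0->1,2->0,3->1] -> levels [2 2 5 6]
Step 2: flows [0=1,2->0,3->1] -> levels [3 3 4 5]
Step 3: flows [0=1,2->0,3->1] -> levels [4 4 3 4]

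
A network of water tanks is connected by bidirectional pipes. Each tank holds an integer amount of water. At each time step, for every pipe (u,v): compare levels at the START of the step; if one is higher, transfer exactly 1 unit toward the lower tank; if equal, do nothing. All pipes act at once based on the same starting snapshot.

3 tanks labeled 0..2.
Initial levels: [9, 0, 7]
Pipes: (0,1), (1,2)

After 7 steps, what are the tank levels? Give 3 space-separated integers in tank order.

Answer: 5 6 5

Derivation:
Step 1: flows [0->1,2->1] -> levels [8 2 6]
Step 2: flows [0->1,2->1] -> levels [7 4 5]
Step 3: flows [0->1,2->1] -> levels [6 6 4]
Step 4: flows [0=1,1->2] -> levels [6 5 5]
Step 5: flows [0->1,1=2] -> levels [5 6 5]
Step 6: flows [1->0,1->2] -> levels [6 4 6]
Step 7: flows [0->1,2->1] -> levels [5 6 5]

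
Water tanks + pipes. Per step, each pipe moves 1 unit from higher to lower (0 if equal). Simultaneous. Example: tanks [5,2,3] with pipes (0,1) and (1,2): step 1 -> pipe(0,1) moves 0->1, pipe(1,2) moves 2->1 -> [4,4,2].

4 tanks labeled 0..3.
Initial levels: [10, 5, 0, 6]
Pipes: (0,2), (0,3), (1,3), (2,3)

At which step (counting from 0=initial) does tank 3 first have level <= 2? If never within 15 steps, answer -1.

Step 1: flows [0->2,0->3,3->1,3->2] -> levels [8 6 2 5]
Step 2: flows [0->2,0->3,1->3,3->2] -> levels [6 5 4 6]
Step 3: flows [0->2,0=3,3->1,3->2] -> levels [5 6 6 4]
Step 4: flows [2->0,0->3,1->3,2->3] -> levels [5 5 4 7]
Step 5: flows [0->2,3->0,3->1,3->2] -> levels [5 6 6 4]
  -> period-2 cycle (repeats step 3); tank 3 never drops to <=2
Tank 3 never reaches <=2 within 15 steps

Answer: -1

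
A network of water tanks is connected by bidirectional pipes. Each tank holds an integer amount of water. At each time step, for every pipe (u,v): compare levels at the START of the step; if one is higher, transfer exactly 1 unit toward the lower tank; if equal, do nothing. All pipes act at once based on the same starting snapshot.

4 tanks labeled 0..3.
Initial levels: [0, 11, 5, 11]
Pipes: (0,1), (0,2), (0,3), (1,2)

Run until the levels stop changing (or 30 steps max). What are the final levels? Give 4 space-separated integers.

Answer: 8 7 6 6

Derivation:
Step 1: flows [1->0,2->0,3->0,1->2] -> levels [3 9 5 10]
Step 2: flows [1->0,2->0,3->0,1->2] -> levels [6 7 5 9]
Step 3: flows [1->0,0->2,3->0,1->2] -> levels [7 5 7 8]
Step 4: flows [0->1,0=2,3->0,2->1] -> levels [7 7 6 7]
Step 5: flows [0=1,0->2,0=3,1->2] -> levels [6 6 8 7]
Step 6: flows [0=1,2->0,3->0,2->1] -> levels [8 7 6 6]
Step 7: flows [0->1,0->2,0->3,1->2] -> levels [5 7 8 7]
Step 8: flows [1->0,2->0,3->0,2->1] -> levels [8 7 6 6]
  -> period-2 cycle: step 8 state = step 6 state; never stabilizes
  -> state at step 30: (30-6) mod 2 = 0, same as step 6 -> [8 7 6 6]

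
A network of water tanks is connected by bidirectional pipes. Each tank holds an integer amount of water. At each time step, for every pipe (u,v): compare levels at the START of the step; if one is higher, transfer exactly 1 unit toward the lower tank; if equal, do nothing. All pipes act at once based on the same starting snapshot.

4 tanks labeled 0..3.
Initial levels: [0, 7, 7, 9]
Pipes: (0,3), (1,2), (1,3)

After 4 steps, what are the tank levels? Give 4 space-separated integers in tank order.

Answer: 4 6 8 5

Derivation:
Step 1: flows [3->0,1=2,3->1] -> levels [1 8 7 7]
Step 2: flows [3->0,1->2,1->3] -> levels [2 6 8 7]
Step 3: flows [3->0,2->1,3->1] -> levels [3 8 7 5]
Step 4: flows [3->0,1->2,1->3] -> levels [4 6 8 5]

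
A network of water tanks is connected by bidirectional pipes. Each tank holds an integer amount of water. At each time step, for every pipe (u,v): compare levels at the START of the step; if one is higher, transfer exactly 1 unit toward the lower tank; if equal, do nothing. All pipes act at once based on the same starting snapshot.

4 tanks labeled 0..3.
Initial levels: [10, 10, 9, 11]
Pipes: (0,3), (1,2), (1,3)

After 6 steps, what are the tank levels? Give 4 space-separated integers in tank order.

Step 1: flows [3->0,1->2,3->1] -> levels [11 10 10 9]
Step 2: flows [0->3,1=2,1->3] -> levels [10 9 10 11]
Step 3: flows [3->0,2->1,3->1] -> levels [11 11 9 9]
Step 4: flows [0->3,1->2,1->3] -> levels [10 9 10 11]
  -> period-2 cycle: step 4 state = step 2 state
  -> state at step 6: (6-2) mod 2 = 0, same as step 2 -> [10 9 10 11]

Answer: 10 9 10 11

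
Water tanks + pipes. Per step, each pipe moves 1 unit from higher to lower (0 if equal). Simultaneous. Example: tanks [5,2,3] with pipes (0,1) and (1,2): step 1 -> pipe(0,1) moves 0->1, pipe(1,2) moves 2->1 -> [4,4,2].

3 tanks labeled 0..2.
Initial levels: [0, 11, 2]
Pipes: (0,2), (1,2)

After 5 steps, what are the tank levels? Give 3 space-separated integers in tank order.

Answer: 3 6 4

Derivation:
Step 1: flows [2->0,1->2] -> levels [1 10 2]
Step 2: flows [2->0,1->2] -> levels [2 9 2]
Step 3: flows [0=2,1->2] -> levels [2 8 3]
Step 4: flows [2->0,1->2] -> levels [3 7 3]
Step 5: flows [0=2,1->2] -> levels [3 6 4]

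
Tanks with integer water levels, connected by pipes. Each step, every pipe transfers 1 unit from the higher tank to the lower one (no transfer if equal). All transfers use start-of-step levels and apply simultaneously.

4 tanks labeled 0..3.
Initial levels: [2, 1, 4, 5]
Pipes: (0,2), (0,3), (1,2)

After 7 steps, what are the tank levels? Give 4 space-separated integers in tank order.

Answer: 4 3 2 3

Derivation:
Step 1: flows [2->0,3->0,2->1] -> levels [4 2 2 4]
Step 2: flows [0->2,0=3,1=2] -> levels [3 2 3 4]
Step 3: flows [0=2,3->0,2->1] -> levels [4 3 2 3]
Step 4: flows [0->2,0->3,1->2] -> levels [2 2 4 4]
Step 5: flows [2->0,3->0,2->1] -> levels [4 3 2 3]
  -> period-2 cycle: step 5 state = step 3 state
  -> state at step 7: (7-3) mod 2 = 0, same as step 3 -> [4 3 2 3]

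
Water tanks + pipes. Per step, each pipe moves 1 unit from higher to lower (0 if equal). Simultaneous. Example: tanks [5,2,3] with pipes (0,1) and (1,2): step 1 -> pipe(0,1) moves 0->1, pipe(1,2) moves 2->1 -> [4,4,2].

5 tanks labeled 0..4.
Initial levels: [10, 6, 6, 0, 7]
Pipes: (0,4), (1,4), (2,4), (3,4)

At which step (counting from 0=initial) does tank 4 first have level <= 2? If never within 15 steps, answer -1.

Step 1: flows [0->4,4->1,4->2,4->3] -> levels [9 7 7 1 5]
Step 2: flows [0->4,1->4,2->4,4->3] -> levels [8 6 6 2 7]
Step 3: flows [0->4,4->1,4->2,4->3] -> levels [7 7 7 3 5]
Step 4: flows [0->4,1->4,2->4,4->3] -> levels [6 6 6 4 7]
Step 5: flows [4->0,4->1,4->2,4->3] -> levels [7 7 7 5 3]
Step 6: flows [0->4,1->4,2->4,3->4] -> levels [6 6 6 4 7]
  -> period-2 cycle (repeats step 4); tank 4 never drops to <=2
Tank 4 never reaches <=2 within 15 steps

Answer: -1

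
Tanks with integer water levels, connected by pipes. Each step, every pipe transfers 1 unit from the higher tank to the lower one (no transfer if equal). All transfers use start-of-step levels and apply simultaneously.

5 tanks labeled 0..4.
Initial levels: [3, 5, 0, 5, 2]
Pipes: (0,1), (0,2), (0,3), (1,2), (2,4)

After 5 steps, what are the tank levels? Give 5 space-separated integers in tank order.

Step 1: flows [1->0,0->2,3->0,1->2,4->2] -> levels [4 3 3 4 1]
Step 2: flows [0->1,0->2,0=3,1=2,2->4] -> levels [2 4 3 4 2]
Step 3: flows [1->0,2->0,3->0,1->2,2->4] -> levels [5 2 2 3 3]
Step 4: flows [0->1,0->2,0->3,1=2,4->2] -> levels [2 3 4 4 2]
Step 5: flows [1->0,2->0,3->0,2->1,2->4] -> levels [5 3 1 3 3]

Answer: 5 3 1 3 3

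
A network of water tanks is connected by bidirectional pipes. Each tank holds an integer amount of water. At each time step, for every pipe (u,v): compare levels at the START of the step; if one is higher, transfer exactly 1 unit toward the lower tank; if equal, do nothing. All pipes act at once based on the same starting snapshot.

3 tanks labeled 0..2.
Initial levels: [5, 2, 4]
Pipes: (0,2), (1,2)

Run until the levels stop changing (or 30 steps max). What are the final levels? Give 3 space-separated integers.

Step 1: flows [0->2,2->1] -> levels [4 3 4]
Step 2: flows [0=2,2->1] -> levels [4 4 3]
Step 3: flows [0->2,1->2] -> levels [3 3 5]
Step 4: flows [2->0,2->1] -> levels [4 4 3]
  -> period-2 cycle: step 4 state = step 2 state; never stabilizes
  -> state at step 30: (30-2) mod 2 = 0, same as step 2 -> [4 4 3]

Answer: 4 4 3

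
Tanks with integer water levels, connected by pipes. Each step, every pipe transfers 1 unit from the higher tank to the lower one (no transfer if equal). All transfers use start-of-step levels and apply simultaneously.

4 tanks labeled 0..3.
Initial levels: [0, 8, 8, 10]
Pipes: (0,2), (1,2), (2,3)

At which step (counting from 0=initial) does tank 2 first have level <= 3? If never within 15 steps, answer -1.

Step 1: flows [2->0,1=2,3->2] -> levels [1 8 8 9]
Step 2: flows [2->0,1=2,3->2] -> levels [2 8 8 8]
Step 3: flows [2->0,1=2,2=3] -> levels [3 8 7 8]
Step 4: flows [2->0,1->2,3->2] -> levels [4 7 8 7]
Step 5: flows [2->0,2->1,2->3] -> levels [5 8 5 8]
Step 6: flows [0=2,1->2,3->2] -> levels [5 7 7 7]
Step 7: flows [2->0,1=2,2=3] -> levels [6 7 6 7]
Step 8: flows [0=2,1->2,3->2] -> levels [6 6 8 6]
Step 9: flows [2->0,2->1,2->3] -> levels [7 7 5 7]
Step 10: flows [0->2,1->2,3->2] -> levels [6 6 8 6]
  -> period-2 cycle (repeats step 8); tank 2 never drops to <=3
Tank 2 never reaches <=3 within 15 steps

Answer: -1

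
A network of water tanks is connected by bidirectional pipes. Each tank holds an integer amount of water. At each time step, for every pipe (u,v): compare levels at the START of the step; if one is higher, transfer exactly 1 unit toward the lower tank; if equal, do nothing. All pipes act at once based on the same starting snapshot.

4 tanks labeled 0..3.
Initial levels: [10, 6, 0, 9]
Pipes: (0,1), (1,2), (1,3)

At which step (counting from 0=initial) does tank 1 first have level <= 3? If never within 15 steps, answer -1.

Answer: -1

Derivation:
Step 1: flows [0->1,1->2,3->1] -> levels [9 7 1 8]
Step 2: flows [0->1,1->2,3->1] -> levels [8 8 2 7]
Step 3: flows [0=1,1->2,1->3] -> levels [8 6 3 8]
Step 4: flows [0->1,1->2,3->1] -> levels [7 7 4 7]
Step 5: flows [0=1,1->2,1=3] -> levels [7 6 5 7]
Step 6: flows [0->1,1->2,3->1] -> levels [6 7 6 6]
Step 7: flows [1->0,1->2,1->3] -> levels [7 4 7 7]
Step 8: flows [0->1,2->1,3->1] -> levels [6 7 6 6]
  -> period-2 cycle (repeats step 6); tank 1 never drops to <=3
Tank 1 never reaches <=3 within 15 steps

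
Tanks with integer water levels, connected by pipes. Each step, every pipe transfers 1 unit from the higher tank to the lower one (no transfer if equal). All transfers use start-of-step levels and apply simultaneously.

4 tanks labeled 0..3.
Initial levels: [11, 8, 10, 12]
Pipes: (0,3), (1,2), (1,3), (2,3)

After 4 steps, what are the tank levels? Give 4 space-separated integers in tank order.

Answer: 11 9 9 12

Derivation:
Step 1: flows [3->0,2->1,3->1,3->2] -> levels [12 10 10 9]
Step 2: flows [0->3,1=2,1->3,2->3] -> levels [11 9 9 12]
Step 3: flows [3->0,1=2,3->1,3->2] -> levels [12 10 10 9]
  -> period-2 cycle: step 3 state = step 1 state
  -> state at step 4: (4-1) mod 2 = 1, same as step 2 -> [11 9 9 12]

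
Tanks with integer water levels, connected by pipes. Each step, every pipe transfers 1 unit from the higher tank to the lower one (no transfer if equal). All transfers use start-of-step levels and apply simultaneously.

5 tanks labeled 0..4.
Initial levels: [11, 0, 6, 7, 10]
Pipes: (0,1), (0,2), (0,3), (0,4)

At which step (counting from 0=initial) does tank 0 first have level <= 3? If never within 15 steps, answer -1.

Answer: -1

Derivation:
Step 1: flows [0->1,0->2,0->3,0->4] -> levels [7 1 7 8 11]
Step 2: flows [0->1,0=2,3->0,4->0] -> levels [8 2 7 7 10]
Step 3: flows [0->1,0->2,0->3,4->0] -> levels [6 3 8 8 9]
Step 4: flows [0->1,2->0,3->0,4->0] -> levels [8 4 7 7 8]
Step 5: flows [0->1,0->2,0->3,0=4] -> levels [5 5 8 8 8]
Step 6: flows [0=1,2->0,3->0,4->0] -> levels [8 5 7 7 7]
Step 7: flows [0->1,0->2,0->3,0->4] -> levels [4 6 8 8 8]
Step 8: flows [1->0,2->0,3->0,4->0] -> levels [8 5 7 7 7]
  -> period-2 cycle (repeats step 6); tank 0 never drops to <=3
Tank 0 never reaches <=3 within 15 steps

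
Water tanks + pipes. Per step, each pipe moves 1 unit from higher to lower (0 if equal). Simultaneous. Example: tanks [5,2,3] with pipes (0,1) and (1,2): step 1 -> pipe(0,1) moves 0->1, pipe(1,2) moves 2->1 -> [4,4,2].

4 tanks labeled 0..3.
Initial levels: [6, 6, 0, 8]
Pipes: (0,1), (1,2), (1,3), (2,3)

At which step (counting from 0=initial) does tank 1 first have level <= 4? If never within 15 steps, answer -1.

Answer: -1

Derivation:
Step 1: flows [0=1,1->2,3->1,3->2] -> levels [6 6 2 6]
Step 2: flows [0=1,1->2,1=3,3->2] -> levels [6 5 4 5]
Step 3: flows [0->1,1->2,1=3,3->2] -> levels [5 5 6 4]
Step 4: flows [0=1,2->1,1->3,2->3] -> levels [5 5 4 6]
Step 5: flows [0=1,1->2,3->1,3->2] -> levels [5 5 6 4]
  -> period-2 cycle (repeats step 3); tank 1 never drops to <=4
Tank 1 never reaches <=4 within 15 steps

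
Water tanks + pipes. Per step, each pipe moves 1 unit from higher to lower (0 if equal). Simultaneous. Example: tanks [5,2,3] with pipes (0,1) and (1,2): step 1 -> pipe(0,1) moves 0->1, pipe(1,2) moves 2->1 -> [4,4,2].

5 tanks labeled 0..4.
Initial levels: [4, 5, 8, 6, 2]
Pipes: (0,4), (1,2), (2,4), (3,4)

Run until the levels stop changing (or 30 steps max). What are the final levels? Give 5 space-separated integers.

Answer: 4 6 4 4 7

Derivation:
Step 1: flows [0->4,2->1,2->4,3->4] -> levels [3 6 6 5 5]
Step 2: flows [4->0,1=2,2->4,3=4] -> levels [4 6 5 5 5]
Step 3: flows [4->0,1->2,2=4,3=4] -> levels [5 5 6 5 4]
Step 4: flows [0->4,2->1,2->4,3->4] -> levels [4 6 4 4 7]
Step 5: flows [4->0,1->2,4->2,4->3] -> levels [5 5 6 5 4]
  -> period-2 cycle: step 5 state = step 3 state; never stabilizes
  -> state at step 30: (30-3) mod 2 = 1, same as step 4 -> [4 6 4 4 7]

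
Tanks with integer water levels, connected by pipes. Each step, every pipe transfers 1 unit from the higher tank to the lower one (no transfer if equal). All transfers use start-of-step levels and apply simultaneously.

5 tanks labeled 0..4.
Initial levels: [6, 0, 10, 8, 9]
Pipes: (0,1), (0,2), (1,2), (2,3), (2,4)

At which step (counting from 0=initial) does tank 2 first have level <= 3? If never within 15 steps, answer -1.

Step 1: flows [0->1,2->0,2->1,2->3,2->4] -> levels [6 2 6 9 10]
Step 2: flows [0->1,0=2,2->1,3->2,4->2] -> levels [5 4 7 8 9]
Step 3: flows [0->1,2->0,2->1,3->2,4->2] -> levels [5 6 7 7 8]
Step 4: flows [1->0,2->0,2->1,2=3,4->2] -> levels [7 6 6 7 7]
Step 5: flows [0->1,0->2,1=2,3->2,4->2] -> levels [5 7 9 6 6]
Step 6: flows [1->0,2->0,2->1,2->3,2->4] -> levels [7 7 5 7 7]
Step 7: flows [0=1,0->2,1->2,3->2,4->2] -> levels [6 6 9 6 6]
Step 8: flows [0=1,2->0,2->1,2->3,2->4] -> levels [7 7 5 7 7]
  -> period-2 cycle (repeats step 6); tank 2 never drops to <=3
Tank 2 never reaches <=3 within 15 steps

Answer: -1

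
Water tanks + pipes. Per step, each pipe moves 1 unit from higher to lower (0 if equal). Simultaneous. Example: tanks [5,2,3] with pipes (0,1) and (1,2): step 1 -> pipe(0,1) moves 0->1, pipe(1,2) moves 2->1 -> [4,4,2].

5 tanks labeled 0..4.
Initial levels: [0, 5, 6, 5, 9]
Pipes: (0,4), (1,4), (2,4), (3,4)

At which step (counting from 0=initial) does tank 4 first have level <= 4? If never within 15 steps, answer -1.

Step 1: flows [4->0,4->1,4->2,4->3] -> levels [1 6 7 6 5]
Step 2: flows [4->0,1->4,2->4,3->4] -> levels [2 5 6 5 7]
Step 3: flows [4->0,4->1,4->2,4->3] -> levels [3 6 7 6 3]
Tank 4 first reaches <=4 at step 3

Answer: 3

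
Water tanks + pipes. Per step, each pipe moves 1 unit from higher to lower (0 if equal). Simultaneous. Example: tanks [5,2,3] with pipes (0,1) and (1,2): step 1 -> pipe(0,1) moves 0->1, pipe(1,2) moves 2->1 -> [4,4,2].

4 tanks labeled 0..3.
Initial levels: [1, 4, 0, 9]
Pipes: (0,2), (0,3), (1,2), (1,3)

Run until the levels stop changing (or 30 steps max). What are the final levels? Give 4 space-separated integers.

Step 1: flows [0->2,3->0,1->2,3->1] -> levels [1 4 2 7]
Step 2: flows [2->0,3->0,1->2,3->1] -> levels [3 4 2 5]
Step 3: flows [0->2,3->0,1->2,3->1] -> levels [3 4 4 3]
Step 4: flows [2->0,0=3,1=2,1->3] -> levels [4 3 3 4]
Step 5: flows [0->2,0=3,1=2,3->1] -> levels [3 4 4 3]
  -> period-2 cycle: step 5 state = step 3 state; never stabilizes
  -> state at step 30: (30-3) mod 2 = 1, same as step 4 -> [4 3 3 4]

Answer: 4 3 3 4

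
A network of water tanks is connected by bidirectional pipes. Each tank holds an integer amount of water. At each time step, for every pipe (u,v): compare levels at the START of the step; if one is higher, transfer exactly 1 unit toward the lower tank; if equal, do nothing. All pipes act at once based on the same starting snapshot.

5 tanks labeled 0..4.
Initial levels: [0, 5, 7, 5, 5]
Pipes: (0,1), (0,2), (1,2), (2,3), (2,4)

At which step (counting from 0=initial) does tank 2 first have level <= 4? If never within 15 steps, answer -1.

Step 1: flows [1->0,2->0,2->1,2->3,2->4] -> levels [2 5 3 6 6]
Tank 2 first reaches <=4 at step 1

Answer: 1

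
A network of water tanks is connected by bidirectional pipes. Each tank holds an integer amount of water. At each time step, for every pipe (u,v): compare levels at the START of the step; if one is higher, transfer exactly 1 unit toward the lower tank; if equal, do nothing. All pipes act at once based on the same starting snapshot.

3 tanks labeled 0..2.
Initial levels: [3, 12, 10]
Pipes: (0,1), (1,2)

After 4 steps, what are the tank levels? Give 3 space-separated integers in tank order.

Answer: 7 9 9

Derivation:
Step 1: flows [1->0,1->2] -> levels [4 10 11]
Step 2: flows [1->0,2->1] -> levels [5 10 10]
Step 3: flows [1->0,1=2] -> levels [6 9 10]
Step 4: flows [1->0,2->1] -> levels [7 9 9]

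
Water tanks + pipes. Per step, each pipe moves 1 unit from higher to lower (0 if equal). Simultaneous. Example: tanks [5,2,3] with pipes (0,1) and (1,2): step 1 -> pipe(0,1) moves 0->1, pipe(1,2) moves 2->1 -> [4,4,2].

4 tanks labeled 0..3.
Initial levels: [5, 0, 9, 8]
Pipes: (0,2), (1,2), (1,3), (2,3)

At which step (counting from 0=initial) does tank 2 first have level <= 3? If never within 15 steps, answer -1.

Answer: -1

Derivation:
Step 1: flows [2->0,2->1,3->1,2->3] -> levels [6 2 6 8]
Step 2: flows [0=2,2->1,3->1,3->2] -> levels [6 4 6 6]
Step 3: flows [0=2,2->1,3->1,2=3] -> levels [6 6 5 5]
Step 4: flows [0->2,1->2,1->3,2=3] -> levels [5 4 7 6]
Step 5: flows [2->0,2->1,3->1,2->3] -> levels [6 6 4 6]
Step 6: flows [0->2,1->2,1=3,3->2] -> levels [5 5 7 5]
Step 7: flows [2->0,2->1,1=3,2->3] -> levels [6 6 4 6]
  -> period-2 cycle (repeats step 5); tank 2 never drops to <=3
Tank 2 never reaches <=3 within 15 steps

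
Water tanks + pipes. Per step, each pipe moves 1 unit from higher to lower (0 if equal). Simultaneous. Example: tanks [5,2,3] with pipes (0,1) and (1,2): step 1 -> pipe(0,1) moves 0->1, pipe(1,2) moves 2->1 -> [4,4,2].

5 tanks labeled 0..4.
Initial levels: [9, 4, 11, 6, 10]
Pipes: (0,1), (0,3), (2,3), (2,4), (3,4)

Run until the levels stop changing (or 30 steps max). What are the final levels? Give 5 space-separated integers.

Answer: 9 7 9 7 8

Derivation:
Step 1: flows [0->1,0->3,2->3,2->4,4->3] -> levels [7 5 9 9 10]
Step 2: flows [0->1,3->0,2=3,4->2,4->3] -> levels [7 6 10 9 8]
Step 3: flows [0->1,3->0,2->3,2->4,3->4] -> levels [7 7 8 8 10]
Step 4: flows [0=1,3->0,2=3,4->2,4->3] -> levels [8 7 9 8 8]
Step 5: flows [0->1,0=3,2->3,2->4,3=4] -> levels [7 8 7 9 9]
Step 6: flows [1->0,3->0,3->2,4->2,3=4] -> levels [9 7 9 7 8]
Step 7: flows [0->1,0->3,2->3,2->4,4->3] -> levels [7 8 7 10 8]
Step 8: flows [1->0,3->0,3->2,4->2,3->4] -> levels [9 7 9 7 8]
  -> period-2 cycle: step 8 state = step 6 state; never stabilizes
  -> state at step 30: (30-6) mod 2 = 0, same as step 6 -> [9 7 9 7 8]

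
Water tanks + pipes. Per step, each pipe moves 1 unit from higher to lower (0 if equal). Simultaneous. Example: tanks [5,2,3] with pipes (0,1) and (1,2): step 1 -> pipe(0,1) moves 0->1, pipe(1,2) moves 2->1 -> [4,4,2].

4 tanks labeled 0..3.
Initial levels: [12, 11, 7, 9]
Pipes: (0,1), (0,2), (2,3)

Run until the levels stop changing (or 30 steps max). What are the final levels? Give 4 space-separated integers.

Step 1: flows [0->1,0->2,3->2] -> levels [10 12 9 8]
Step 2: flows [1->0,0->2,2->3] -> levels [10 11 9 9]
Step 3: flows [1->0,0->2,2=3] -> levels [10 10 10 9]
Step 4: flows [0=1,0=2,2->3] -> levels [10 10 9 10]
Step 5: flows [0=1,0->2,3->2] -> levels [9 10 11 9]
Step 6: flows [1->0,2->0,2->3] -> levels [11 9 9 10]
Step 7: flows [0->1,0->2,3->2] -> levels [9 10 11 9]
  -> period-2 cycle: step 7 state = step 5 state; never stabilizes
  -> state at step 30: (30-5) mod 2 = 1, same as step 6 -> [11 9 9 10]

Answer: 11 9 9 10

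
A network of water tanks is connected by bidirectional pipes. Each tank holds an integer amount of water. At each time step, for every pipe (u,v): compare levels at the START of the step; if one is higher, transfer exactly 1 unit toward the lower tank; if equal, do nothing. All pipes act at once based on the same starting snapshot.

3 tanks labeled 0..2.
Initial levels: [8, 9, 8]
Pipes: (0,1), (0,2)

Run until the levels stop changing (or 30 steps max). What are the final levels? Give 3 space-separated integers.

Step 1: flows [1->0,0=2] -> levels [9 8 8]
Step 2: flows [0->1,0->2] -> levels [7 9 9]
Step 3: flows [1->0,2->0] -> levels [9 8 8]
  -> period-2 cycle: step 3 state = step 1 state; never stabilizes
  -> state at step 30: (30-1) mod 2 = 1, same as step 2 -> [7 9 9]

Answer: 7 9 9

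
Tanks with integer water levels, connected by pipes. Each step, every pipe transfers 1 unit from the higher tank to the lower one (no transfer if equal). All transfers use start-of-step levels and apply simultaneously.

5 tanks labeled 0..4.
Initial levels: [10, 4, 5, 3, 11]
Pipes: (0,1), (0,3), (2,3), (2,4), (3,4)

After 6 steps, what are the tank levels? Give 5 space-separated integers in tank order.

Step 1: flows [0->1,0->3,2->3,4->2,4->3] -> levels [8 5 5 6 9]
Step 2: flows [0->1,0->3,3->2,4->2,4->3] -> levels [6 6 7 7 7]
Step 3: flows [0=1,3->0,2=3,2=4,3=4] -> levels [7 6 7 6 7]
Step 4: flows [0->1,0->3,2->3,2=4,4->3] -> levels [5 7 6 9 6]
Step 5: flows [1->0,3->0,3->2,2=4,3->4] -> levels [7 6 7 6 7]
  -> period-2 cycle: step 5 state = step 3 state
  -> state at step 6: (6-3) mod 2 = 1, same as step 4 -> [5 7 6 9 6]

Answer: 5 7 6 9 6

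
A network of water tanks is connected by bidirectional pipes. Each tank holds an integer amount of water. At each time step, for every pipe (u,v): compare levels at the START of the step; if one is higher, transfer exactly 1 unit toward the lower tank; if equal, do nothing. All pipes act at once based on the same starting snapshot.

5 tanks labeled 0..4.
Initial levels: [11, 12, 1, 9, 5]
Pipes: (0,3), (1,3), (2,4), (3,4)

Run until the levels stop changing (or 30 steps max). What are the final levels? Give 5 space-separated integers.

Answer: 9 9 6 6 8

Derivation:
Step 1: flows [0->3,1->3,4->2,3->4] -> levels [10 11 2 10 5]
Step 2: flows [0=3,1->3,4->2,3->4] -> levels [10 10 3 10 5]
Step 3: flows [0=3,1=3,4->2,3->4] -> levels [10 10 4 9 5]
Step 4: flows [0->3,1->3,4->2,3->4] -> levels [9 9 5 10 5]
Step 5: flows [3->0,3->1,2=4,3->4] -> levels [10 10 5 7 6]
Step 6: flows [0->3,1->3,4->2,3->4] -> levels [9 9 6 8 6]
Step 7: flows [0->3,1->3,2=4,3->4] -> levels [8 8 6 9 7]
Step 8: flows [3->0,3->1,4->2,3->4] -> levels [9 9 7 6 7]
Step 9: flows [0->3,1->3,2=4,4->3] -> levels [8 8 7 9 6]
Step 10: flows [3->0,3->1,2->4,3->4] -> levels [9 9 6 6 8]
Step 11: flows [0->3,1->3,4->2,4->3] -> levels [8 8 7 9 6]
  -> period-2 cycle: step 11 state = step 9 state; never stabilizes
  -> state at step 30: (30-9) mod 2 = 1, same as step 10 -> [9 9 6 6 8]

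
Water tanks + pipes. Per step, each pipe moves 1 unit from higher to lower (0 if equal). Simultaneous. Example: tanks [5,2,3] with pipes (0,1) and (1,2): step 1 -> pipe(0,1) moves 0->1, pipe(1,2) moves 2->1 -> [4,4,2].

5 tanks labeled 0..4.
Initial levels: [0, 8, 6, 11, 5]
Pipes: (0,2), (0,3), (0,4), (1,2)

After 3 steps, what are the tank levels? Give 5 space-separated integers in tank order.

Answer: 6 6 6 8 4

Derivation:
Step 1: flows [2->0,3->0,4->0,1->2] -> levels [3 7 6 10 4]
Step 2: flows [2->0,3->0,4->0,1->2] -> levels [6 6 6 9 3]
Step 3: flows [0=2,3->0,0->4,1=2] -> levels [6 6 6 8 4]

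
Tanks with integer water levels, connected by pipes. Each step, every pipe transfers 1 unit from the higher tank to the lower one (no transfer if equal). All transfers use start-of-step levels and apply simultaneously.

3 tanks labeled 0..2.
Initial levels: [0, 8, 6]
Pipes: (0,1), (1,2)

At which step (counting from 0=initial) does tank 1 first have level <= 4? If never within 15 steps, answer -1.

Step 1: flows [1->0,1->2] -> levels [1 6 7]
Step 2: flows [1->0,2->1] -> levels [2 6 6]
Step 3: flows [1->0,1=2] -> levels [3 5 6]
Step 4: flows [1->0,2->1] -> levels [4 5 5]
Step 5: flows [1->0,1=2] -> levels [5 4 5]
Tank 1 first reaches <=4 at step 5

Answer: 5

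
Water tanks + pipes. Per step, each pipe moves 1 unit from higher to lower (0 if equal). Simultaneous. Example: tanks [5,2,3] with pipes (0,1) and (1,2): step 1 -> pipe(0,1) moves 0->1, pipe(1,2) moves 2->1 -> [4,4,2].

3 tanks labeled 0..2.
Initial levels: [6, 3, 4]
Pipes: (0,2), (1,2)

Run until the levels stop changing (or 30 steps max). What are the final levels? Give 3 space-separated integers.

Step 1: flows [0->2,2->1] -> levels [5 4 4]
Step 2: flows [0->2,1=2] -> levels [4 4 5]
Step 3: flows [2->0,2->1] -> levels [5 5 3]
Step 4: flows [0->2,1->2] -> levels [4 4 5]
  -> period-2 cycle: step 4 state = step 2 state; never stabilizes
  -> state at step 30: (30-2) mod 2 = 0, same as step 2 -> [4 4 5]

Answer: 4 4 5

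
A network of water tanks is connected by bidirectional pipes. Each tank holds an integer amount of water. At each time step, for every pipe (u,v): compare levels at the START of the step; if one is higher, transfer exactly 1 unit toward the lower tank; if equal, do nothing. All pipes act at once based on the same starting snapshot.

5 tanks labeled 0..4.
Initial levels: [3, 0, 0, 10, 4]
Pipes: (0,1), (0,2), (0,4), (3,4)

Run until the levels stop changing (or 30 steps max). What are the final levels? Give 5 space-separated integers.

Answer: 2 3 3 4 5

Derivation:
Step 1: flows [0->1,0->2,4->0,3->4] -> levels [2 1 1 9 4]
Step 2: flows [0->1,0->2,4->0,3->4] -> levels [1 2 2 8 4]
Step 3: flows [1->0,2->0,4->0,3->4] -> levels [4 1 1 7 4]
Step 4: flows [0->1,0->2,0=4,3->4] -> levels [2 2 2 6 5]
Step 5: flows [0=1,0=2,4->0,3->4] -> levels [3 2 2 5 5]
Step 6: flows [0->1,0->2,4->0,3=4] -> levels [2 3 3 5 4]
Step 7: flows [1->0,2->0,4->0,3->4] -> levels [5 2 2 4 4]
Step 8: flows [0->1,0->2,0->4,3=4] -> levels [2 3 3 4 5]
Step 9: flows [1->0,2->0,4->0,4->3] -> levels [5 2 2 5 3]
Step 10: flows [0->1,0->2,0->4,3->4] -> levels [2 3 3 4 5]
  -> period-2 cycle: step 10 state = step 8 state; never stabilizes
  -> state at step 30: (30-8) mod 2 = 0, same as step 8 -> [2 3 3 4 5]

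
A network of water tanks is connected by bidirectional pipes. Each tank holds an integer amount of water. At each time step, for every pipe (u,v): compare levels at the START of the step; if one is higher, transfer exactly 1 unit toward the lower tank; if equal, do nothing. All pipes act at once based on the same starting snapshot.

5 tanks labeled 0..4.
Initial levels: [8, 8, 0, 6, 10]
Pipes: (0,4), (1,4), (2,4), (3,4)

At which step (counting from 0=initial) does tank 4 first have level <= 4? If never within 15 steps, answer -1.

Step 1: flows [4->0,4->1,4->2,4->3] -> levels [9 9 1 7 6]
Step 2: flows [0->4,1->4,4->2,3->4] -> levels [8 8 2 6 8]
Step 3: flows [0=4,1=4,4->2,4->3] -> levels [8 8 3 7 6]
Step 4: flows [0->4,1->4,4->2,3->4] -> levels [7 7 4 6 8]
Step 5: flows [4->0,4->1,4->2,4->3] -> levels [8 8 5 7 4]
Tank 4 first reaches <=4 at step 5

Answer: 5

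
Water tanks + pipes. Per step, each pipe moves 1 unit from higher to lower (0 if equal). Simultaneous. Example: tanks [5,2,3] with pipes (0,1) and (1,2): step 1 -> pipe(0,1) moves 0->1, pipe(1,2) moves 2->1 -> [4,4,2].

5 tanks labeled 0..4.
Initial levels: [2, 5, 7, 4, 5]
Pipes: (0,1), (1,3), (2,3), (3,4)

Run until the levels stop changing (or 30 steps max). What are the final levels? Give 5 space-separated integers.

Step 1: flows [1->0,1->3,2->3,4->3] -> levels [3 3 6 7 4]
Step 2: flows [0=1,3->1,3->2,3->4] -> levels [3 4 7 4 5]
Step 3: flows [1->0,1=3,2->3,4->3] -> levels [4 3 6 6 4]
Step 4: flows [0->1,3->1,2=3,3->4] -> levels [3 5 6 4 5]
Step 5: flows [1->0,1->3,2->3,4->3] -> levels [4 3 5 7 4]
Step 6: flows [0->1,3->1,3->2,3->4] -> levels [3 5 6 4 5]
  -> period-2 cycle: step 6 state = step 4 state; never stabilizes
  -> state at step 30: (30-4) mod 2 = 0, same as step 4 -> [3 5 6 4 5]

Answer: 3 5 6 4 5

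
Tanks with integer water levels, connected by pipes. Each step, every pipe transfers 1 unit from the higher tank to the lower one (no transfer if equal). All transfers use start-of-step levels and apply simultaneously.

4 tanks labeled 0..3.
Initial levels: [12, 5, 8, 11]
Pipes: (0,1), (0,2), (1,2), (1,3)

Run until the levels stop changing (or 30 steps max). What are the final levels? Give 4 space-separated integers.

Answer: 8 10 9 9

Derivation:
Step 1: flows [0->1,0->2,2->1,3->1] -> levels [10 8 8 10]
Step 2: flows [0->1,0->2,1=2,3->1] -> levels [8 10 9 9]
Step 3: flows [1->0,2->0,1->2,1->3] -> levels [10 7 9 10]
Step 4: flows [0->1,0->2,2->1,3->1] -> levels [8 10 9 9]
  -> period-2 cycle: step 4 state = step 2 state; never stabilizes
  -> state at step 30: (30-2) mod 2 = 0, same as step 2 -> [8 10 9 9]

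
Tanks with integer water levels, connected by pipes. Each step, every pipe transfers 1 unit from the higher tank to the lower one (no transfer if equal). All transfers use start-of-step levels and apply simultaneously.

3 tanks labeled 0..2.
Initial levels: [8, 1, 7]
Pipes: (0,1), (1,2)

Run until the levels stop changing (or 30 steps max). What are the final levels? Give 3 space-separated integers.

Answer: 6 4 6

Derivation:
Step 1: flows [0->1,2->1] -> levels [7 3 6]
Step 2: flows [0->1,2->1] -> levels [6 5 5]
Step 3: flows [0->1,1=2] -> levels [5 6 5]
Step 4: flows [1->0,1->2] -> levels [6 4 6]
Step 5: flows [0->1,2->1] -> levels [5 6 5]
  -> period-2 cycle: step 5 state = step 3 state; never stabilizes
  -> state at step 30: (30-3) mod 2 = 1, same as step 4 -> [6 4 6]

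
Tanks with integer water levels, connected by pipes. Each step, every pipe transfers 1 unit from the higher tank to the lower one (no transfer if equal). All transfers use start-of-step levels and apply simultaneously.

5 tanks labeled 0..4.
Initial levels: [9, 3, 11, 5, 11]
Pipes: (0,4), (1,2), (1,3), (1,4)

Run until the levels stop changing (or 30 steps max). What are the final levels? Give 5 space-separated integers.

Step 1: flows [4->0,2->1,3->1,4->1] -> levels [10 6 10 4 9]
Step 2: flows [0->4,2->1,1->3,4->1] -> levels [9 7 9 5 9]
Step 3: flows [0=4,2->1,1->3,4->1] -> levels [9 8 8 6 8]
Step 4: flows [0->4,1=2,1->3,1=4] -> levels [8 7 8 7 9]
Step 5: flows [4->0,2->1,1=3,4->1] -> levels [9 9 7 7 7]
Step 6: flows [0->4,1->2,1->3,1->4] -> levels [8 6 8 8 9]
Step 7: flows [4->0,2->1,3->1,4->1] -> levels [9 9 7 7 7]
  -> period-2 cycle: step 7 state = step 5 state; never stabilizes
  -> state at step 30: (30-5) mod 2 = 1, same as step 6 -> [8 6 8 8 9]

Answer: 8 6 8 8 9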